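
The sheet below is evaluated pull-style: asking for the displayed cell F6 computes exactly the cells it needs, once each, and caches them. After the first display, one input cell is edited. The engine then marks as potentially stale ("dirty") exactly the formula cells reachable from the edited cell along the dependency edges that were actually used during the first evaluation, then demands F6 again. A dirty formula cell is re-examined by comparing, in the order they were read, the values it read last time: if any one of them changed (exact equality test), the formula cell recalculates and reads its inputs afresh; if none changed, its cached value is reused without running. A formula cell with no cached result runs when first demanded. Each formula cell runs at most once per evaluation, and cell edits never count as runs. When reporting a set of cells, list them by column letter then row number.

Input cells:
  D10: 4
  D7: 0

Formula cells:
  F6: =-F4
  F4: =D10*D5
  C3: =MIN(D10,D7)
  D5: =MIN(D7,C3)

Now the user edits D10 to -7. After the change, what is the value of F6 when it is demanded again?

Demanding F6 again yields -49.

First demand of the output computes:
  C3 = MIN(4, 0) = 0
  D5 = MIN(0, 0) = 0
  F4 = 4 * 0 = 0
  F6 = -(0) = 0

After the edit, cleaning proceeds:
  C3: a read changed (D10 4->-7) — executes, giving -7.
  D5: a read changed (C3 0->-7) — executes, giving -7.
  F4: a read changed (D10 4->-7; D5 0->-7) — executes, giving 49.
  F6: a read changed (F4 0->49) — executes, giving -49.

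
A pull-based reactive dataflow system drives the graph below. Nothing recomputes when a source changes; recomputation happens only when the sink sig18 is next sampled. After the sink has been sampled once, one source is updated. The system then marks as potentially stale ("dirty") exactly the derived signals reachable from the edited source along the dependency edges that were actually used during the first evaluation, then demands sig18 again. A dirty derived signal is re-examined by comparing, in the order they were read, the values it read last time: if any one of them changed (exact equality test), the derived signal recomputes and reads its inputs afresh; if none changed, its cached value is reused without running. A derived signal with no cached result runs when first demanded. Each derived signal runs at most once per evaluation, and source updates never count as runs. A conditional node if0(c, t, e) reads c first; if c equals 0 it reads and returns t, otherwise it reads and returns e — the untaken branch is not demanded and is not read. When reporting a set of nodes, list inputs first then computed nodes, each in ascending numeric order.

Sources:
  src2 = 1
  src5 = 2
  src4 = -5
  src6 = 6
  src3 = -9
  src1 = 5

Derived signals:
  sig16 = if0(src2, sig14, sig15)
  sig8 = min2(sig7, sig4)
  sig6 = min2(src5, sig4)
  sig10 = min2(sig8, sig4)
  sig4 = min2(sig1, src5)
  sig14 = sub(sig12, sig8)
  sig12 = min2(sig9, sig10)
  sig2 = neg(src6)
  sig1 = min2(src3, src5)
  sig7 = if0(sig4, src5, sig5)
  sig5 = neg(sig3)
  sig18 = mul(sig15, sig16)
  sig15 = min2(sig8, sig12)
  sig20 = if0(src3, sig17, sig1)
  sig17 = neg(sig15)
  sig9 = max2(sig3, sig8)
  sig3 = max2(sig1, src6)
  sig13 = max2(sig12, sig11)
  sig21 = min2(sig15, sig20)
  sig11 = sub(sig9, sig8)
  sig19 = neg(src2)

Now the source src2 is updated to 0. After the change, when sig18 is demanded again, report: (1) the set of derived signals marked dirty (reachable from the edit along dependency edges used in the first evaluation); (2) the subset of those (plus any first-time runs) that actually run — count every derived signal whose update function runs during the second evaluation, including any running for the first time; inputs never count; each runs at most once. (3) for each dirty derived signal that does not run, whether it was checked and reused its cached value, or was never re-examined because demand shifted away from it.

Marked dirty: sig16, sig18.
Derived signals that run: sig14, sig16, sig18 — 3 in total.
Every dirty derived signal ran.
Key observation: a condition flipped, so demand reaches new nodes — sig14 runs for the first time.

First evaluation (everything demanded from the output):
  sig1 = min2(-9, 2) = -9
  sig3 = max2(-9, 6) = 6
  sig4 = min2(-9, 2) = -9
  sig5 = neg(6) = -6
  sig7 = if0(sig4=-9 -> else branch sig5) = -6
  sig8 = min2(-6, -9) = -9
  sig9 = max2(6, -9) = 6
  sig10 = min2(-9, -9) = -9
  sig12 = min2(6, -9) = -9
  sig15 = min2(-9, -9) = -9
  sig16 = if0(src2=1 -> else branch sig15) = -9
  sig18 = mul(-9, -9) = 81

Propagation after the edit:
  sig14: demanded for the first time — runs, produces 0.
  sig16: runs — src2 1->0; result 0.
  sig18: runs — sig16 -9->0; result 0.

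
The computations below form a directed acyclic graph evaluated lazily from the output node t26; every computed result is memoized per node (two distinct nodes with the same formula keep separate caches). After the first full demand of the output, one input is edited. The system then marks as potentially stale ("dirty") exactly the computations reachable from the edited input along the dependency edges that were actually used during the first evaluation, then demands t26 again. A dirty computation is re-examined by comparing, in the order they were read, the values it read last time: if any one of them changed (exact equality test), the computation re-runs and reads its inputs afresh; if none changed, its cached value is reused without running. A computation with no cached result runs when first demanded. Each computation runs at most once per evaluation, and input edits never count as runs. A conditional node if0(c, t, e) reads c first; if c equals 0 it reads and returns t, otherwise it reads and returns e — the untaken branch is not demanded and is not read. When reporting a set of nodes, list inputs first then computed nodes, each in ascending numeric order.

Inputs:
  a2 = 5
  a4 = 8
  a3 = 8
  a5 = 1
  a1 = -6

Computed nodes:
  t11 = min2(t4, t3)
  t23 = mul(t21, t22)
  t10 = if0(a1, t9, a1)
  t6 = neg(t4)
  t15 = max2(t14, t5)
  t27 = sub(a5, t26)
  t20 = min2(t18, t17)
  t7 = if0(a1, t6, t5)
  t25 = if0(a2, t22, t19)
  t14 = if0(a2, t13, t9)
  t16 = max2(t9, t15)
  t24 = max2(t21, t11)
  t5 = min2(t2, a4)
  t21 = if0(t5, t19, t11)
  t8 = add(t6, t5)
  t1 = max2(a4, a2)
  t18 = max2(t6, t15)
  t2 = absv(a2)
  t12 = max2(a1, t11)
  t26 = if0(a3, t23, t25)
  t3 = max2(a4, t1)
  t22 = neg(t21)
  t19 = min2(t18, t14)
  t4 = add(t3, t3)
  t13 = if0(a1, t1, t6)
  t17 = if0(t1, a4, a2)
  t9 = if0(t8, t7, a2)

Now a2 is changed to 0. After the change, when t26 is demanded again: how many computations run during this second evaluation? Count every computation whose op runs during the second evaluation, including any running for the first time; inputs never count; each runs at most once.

First demand of the output computes:
  t1 = max2(8, 5) = 8
  t2 = absv(5) = 5
  t3 = max2(8, 8) = 8
  t4 = add(8, 8) = 16
  t5 = min2(5, 8) = 5
  t6 = neg(16) = -16
  t8 = add(-16, 5) = -11
  t9 = if0(t8=-11 -> else branch a2) = 5
  t14 = if0(a2=5 -> else branch t9) = 5
  t15 = max2(5, 5) = 5
  t18 = max2(-16, 5) = 5
  t19 = min2(5, 5) = 5
  t25 = if0(a2=5 -> else branch t19) = 5
  t26 = if0(a3=8 -> else branch t25) = 5

After the edit, cleaning proceeds:
  t1: a read changed (a2 5->0) — executes, giving 8 — identical to its old value.
  t2: a read changed (a2 5->0) — executes, giving 0.
  t3: dirty, but its reads are unchanged (a4 unchanged, t1 unchanged); cached 8 stands.
  t4: dirty, but its reads are unchanged (t3 unchanged, t3 unchanged); cached 16 stands.
  t5: a read changed (t2 5->0) — executes, giving 0.
  t6: dirty, but its reads are unchanged (t4 unchanged); cached -16 stands.
  t8: stays stale; no demand reaches it after the flip.
  t9: stays stale; no demand reaches it after the flip.
  t13: had never run; runs now, result -16.
  t14: a read changed (a2 5->0) — executes, giving -16.
  t15: a read changed (t14 5->-16; t5 5->0) — executes, giving 0.
  t18: a read changed (t15 5->0) — executes, giving 0.
  t19: a read changed (t18 5->0; t14 5->-16) — executes, giving -16.
  t21: had never run; runs now, result -16.
  t22: had never run; runs now, result 16.
  t25: a read changed (a2 5->0; t19 5->-16) — executes, giving 16.
  t26: a read changed (t25 5->16) — executes, giving 16.

Note the branch switch — demand abandons t8, t9, which are never re-examined.

12 computations run: t1, t2, t5, t13, t14, t15, t18, t19, t21, t22, t25, t26.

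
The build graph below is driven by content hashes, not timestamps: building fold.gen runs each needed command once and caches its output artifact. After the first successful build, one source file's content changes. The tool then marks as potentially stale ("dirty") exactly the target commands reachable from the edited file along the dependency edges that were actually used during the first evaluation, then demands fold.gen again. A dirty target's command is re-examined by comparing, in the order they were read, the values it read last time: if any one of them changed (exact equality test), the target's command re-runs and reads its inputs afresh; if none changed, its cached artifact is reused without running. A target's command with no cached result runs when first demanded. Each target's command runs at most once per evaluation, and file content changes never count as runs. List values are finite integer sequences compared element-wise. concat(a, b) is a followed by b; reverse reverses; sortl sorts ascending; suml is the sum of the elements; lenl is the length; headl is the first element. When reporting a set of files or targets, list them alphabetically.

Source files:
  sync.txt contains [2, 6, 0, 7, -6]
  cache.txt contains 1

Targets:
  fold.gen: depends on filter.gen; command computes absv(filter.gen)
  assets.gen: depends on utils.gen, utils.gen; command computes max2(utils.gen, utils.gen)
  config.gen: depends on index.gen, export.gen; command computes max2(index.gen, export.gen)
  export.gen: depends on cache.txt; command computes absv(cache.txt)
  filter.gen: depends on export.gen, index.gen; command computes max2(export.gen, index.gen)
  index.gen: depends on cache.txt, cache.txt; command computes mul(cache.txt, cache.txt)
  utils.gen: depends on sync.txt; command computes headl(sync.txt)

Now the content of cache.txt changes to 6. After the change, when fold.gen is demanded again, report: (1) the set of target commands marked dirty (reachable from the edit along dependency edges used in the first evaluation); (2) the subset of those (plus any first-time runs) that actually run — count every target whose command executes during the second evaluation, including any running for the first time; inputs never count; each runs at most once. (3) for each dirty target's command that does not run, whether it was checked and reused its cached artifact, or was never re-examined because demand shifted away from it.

Initial pass — values computed on the first demand:
  export.gen = absv(1) = 1
  index.gen = mul(1, 1) = 1
  filter.gen = max2(1, 1) = 1
  fold.gen = absv(1) = 1

Second demand — change propagation:
  export.gen: re-runs because cache.txt 1->6; new result 6.
  index.gen: re-runs because cache.txt 1->6; cache.txt 1->6; new result 36.
  filter.gen: re-runs because export.gen 1->6; index.gen 1->36; new result 36.
  fold.gen: re-runs because filter.gen 1->36; new result 36.

Dirty set: export.gen, filter.gen, fold.gen, index.gen.
Run set: export.gen, filter.gen, fold.gen, index.gen (4 run).
All dirty target commands ended up running.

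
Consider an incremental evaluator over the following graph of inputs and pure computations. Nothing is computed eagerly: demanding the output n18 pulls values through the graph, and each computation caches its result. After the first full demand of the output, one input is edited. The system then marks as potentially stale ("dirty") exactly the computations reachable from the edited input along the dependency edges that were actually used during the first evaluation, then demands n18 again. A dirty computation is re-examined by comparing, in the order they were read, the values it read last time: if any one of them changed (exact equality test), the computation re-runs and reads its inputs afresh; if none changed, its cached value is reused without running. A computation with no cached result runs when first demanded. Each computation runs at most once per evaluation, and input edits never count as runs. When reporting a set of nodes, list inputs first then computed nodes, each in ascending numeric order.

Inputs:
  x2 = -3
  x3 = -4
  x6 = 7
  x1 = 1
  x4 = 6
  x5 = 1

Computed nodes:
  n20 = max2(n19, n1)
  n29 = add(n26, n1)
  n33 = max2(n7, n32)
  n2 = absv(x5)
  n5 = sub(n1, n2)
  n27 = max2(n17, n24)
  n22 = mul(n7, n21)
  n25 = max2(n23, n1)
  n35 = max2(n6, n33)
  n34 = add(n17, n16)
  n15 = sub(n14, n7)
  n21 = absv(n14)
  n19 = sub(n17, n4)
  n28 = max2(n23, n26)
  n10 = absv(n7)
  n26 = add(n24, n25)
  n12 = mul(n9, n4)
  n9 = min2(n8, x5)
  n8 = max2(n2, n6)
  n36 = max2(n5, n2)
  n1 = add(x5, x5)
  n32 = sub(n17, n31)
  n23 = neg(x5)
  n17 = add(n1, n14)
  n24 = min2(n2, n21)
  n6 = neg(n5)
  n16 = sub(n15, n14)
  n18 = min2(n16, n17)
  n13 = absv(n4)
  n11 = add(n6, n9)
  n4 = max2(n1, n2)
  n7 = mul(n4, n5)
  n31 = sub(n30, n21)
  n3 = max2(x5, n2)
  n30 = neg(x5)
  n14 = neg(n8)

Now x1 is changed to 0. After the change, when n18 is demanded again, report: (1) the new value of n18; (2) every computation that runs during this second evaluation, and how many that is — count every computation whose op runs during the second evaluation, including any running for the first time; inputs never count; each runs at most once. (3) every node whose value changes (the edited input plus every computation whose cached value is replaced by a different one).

n18 now evaluates to -2.
Run set: none (0 run).
Changed values: x1.
The important point: nothing the output needs ever reads x1, so the edit is invisible to it.

Initial pass — values computed on the first demand:
  n1 = add(1, 1) = 2
  n2 = absv(1) = 1
  n4 = max2(2, 1) = 2
  n5 = sub(2, 1) = 1
  n6 = neg(1) = -1
  n7 = mul(2, 1) = 2
  n8 = max2(1, -1) = 1
  n14 = neg(1) = -1
  n15 = sub(-1, 2) = -3
  n16 = sub(-3, -1) = -2
  n17 = add(2, -1) = 1
  n18 = min2(-2, 1) = -2

Second demand — change propagation:
  no demanded computation ever read x1, so the edit dirties nothing and nothing runs.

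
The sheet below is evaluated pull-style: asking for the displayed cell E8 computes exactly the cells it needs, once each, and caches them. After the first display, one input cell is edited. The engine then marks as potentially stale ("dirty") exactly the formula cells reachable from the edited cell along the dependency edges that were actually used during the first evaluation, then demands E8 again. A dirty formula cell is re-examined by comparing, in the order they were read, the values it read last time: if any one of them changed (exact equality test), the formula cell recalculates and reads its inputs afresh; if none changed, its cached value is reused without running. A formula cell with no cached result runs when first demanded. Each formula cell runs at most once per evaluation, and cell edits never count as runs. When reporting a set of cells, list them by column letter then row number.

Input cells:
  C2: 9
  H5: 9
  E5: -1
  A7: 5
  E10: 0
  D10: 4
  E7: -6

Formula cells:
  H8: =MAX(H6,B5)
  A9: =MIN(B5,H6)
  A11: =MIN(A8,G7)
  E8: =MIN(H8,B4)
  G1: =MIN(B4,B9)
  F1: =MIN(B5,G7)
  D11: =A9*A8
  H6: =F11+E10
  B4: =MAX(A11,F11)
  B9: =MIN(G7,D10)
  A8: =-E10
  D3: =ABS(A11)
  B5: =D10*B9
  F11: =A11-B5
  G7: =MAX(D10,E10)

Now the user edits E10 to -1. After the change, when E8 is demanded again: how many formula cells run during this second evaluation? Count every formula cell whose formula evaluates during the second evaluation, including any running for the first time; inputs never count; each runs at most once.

7 formula cells run: A8, A11, B4, E8, F11, G7, H6.
Note where the cutoff bites: B9 is checked, finds nothing changed, and keeps its cache.

First demand of the output computes:
  A8 = -(0) = 0
  G7 = MAX(4, 0) = 4
  A11 = MIN(0, 4) = 0
  B9 = MIN(4, 4) = 4
  B5 = 4 * 4 = 16
  F11 = 0 - 16 = -16
  B4 = MAX(0, -16) = 0
  H6 = -16 + 0 = -16
  H8 = MAX(-16, 16) = 16
  E8 = MIN(16, 0) = 0

After the edit, cleaning proceeds:
  A8: a read changed (E10 0->-1) — executes, giving 1.
  G7: a read changed (E10 0->-1) — executes, giving 4 — identical to its old value.
  A11: a read changed (A8 0->1) — executes, giving 1.
  B9: dirty, but its reads are unchanged (G7 unchanged, D10 unchanged); cached 4 stands.
  B5: dirty, but its reads are unchanged (D10 unchanged, B9 unchanged); cached 16 stands.
  F11: a read changed (A11 0->1) — executes, giving -15.
  B4: a read changed (A11 0->1; F11 -16->-15) — executes, giving 1.
  H6: a read changed (F11 -16->-15; E10 0->-1) — executes, giving -16 — identical to its old value.
  H8: dirty, but its reads are unchanged (H6 unchanged, B5 unchanged); cached 16 stands.
  E8: a read changed (B4 0->1) — executes, giving 1.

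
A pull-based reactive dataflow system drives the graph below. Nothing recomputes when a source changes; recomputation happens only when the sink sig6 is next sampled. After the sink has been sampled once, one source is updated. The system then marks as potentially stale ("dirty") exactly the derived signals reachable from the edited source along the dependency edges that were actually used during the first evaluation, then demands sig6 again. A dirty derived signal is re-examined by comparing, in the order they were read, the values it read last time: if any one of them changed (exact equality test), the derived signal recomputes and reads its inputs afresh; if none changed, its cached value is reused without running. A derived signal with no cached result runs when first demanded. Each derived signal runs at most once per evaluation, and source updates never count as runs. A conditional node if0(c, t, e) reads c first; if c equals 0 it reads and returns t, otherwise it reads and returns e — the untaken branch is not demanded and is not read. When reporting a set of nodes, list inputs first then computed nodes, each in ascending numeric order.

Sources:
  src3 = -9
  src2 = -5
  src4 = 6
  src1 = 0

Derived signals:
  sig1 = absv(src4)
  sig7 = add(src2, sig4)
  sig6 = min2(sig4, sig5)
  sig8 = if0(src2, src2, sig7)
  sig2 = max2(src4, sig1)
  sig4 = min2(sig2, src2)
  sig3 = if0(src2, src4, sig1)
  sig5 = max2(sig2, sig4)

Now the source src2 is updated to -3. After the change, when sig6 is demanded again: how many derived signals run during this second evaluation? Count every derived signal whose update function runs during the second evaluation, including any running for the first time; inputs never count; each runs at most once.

First evaluation (everything demanded from the output):
  sig1 = absv(6) = 6
  sig2 = max2(6, 6) = 6
  sig4 = min2(6, -5) = -5
  sig5 = max2(6, -5) = 6
  sig6 = min2(-5, 6) = -5

Propagation after the edit:
  sig4: runs — src2 -5->-3; result -3.
  sig5: runs — sig4 -5->-3; result 6 (same value as before).
  sig6: runs — sig4 -5->-3; result -3.

Derived signals that run: sig4, sig5, sig6 — 3 in total.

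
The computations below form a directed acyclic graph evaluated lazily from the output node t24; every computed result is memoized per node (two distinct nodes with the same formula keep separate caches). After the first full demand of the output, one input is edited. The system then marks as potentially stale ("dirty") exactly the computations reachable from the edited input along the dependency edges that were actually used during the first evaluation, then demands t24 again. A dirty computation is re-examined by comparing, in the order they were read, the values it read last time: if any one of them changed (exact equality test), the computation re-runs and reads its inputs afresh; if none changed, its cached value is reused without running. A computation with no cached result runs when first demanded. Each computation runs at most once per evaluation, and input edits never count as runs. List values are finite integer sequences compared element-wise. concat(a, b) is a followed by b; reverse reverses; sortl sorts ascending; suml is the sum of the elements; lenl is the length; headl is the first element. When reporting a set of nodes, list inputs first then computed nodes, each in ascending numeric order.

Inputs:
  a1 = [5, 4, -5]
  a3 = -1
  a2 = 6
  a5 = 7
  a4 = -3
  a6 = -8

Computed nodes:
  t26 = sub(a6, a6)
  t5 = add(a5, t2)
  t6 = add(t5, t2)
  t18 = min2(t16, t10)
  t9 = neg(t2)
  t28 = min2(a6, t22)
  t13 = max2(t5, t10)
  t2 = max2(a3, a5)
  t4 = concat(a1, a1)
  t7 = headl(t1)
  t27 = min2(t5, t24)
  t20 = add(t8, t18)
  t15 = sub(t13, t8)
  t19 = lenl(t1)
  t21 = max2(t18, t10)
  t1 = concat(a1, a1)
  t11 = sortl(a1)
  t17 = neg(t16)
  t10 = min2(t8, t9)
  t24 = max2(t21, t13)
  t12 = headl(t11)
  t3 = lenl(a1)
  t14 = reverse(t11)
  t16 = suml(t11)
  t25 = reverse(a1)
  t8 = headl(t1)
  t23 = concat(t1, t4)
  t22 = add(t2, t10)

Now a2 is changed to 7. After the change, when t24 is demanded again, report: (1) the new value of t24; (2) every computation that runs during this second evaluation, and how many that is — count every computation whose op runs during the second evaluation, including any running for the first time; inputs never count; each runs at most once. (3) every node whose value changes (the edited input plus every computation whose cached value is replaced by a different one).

First demand of the output computes:
  t1 = concat([5, 4, -5], [5, 4, -5]) = [5, 4, -5, 5, 4, -5]
  t2 = max2(-1, 7) = 7
  t5 = add(7, 7) = 14
  t8 = headl([5, 4, -5, 5, 4, -5]) = 5
  t9 = neg(7) = -7
  t10 = min2(5, -7) = -7
  t11 = sortl([5, 4, -5]) = [-5, 4, 5]
  t13 = max2(14, -7) = 14
  t16 = suml([-5, 4, 5]) = 4
  t18 = min2(4, -7) = -7
  t21 = max2(-7, -7) = -7
  t24 = max2(-7, 14) = 14

After the edit, cleaning proceeds:
  no node depends on a2 at all; the second demand re-runs nothing.

Note the shortcut — nothing in the graph depends on a2 at all, so no recomputation happens.

Demanding t24 again yields 14.
0 computations run: none.
The nodes whose values change: a2.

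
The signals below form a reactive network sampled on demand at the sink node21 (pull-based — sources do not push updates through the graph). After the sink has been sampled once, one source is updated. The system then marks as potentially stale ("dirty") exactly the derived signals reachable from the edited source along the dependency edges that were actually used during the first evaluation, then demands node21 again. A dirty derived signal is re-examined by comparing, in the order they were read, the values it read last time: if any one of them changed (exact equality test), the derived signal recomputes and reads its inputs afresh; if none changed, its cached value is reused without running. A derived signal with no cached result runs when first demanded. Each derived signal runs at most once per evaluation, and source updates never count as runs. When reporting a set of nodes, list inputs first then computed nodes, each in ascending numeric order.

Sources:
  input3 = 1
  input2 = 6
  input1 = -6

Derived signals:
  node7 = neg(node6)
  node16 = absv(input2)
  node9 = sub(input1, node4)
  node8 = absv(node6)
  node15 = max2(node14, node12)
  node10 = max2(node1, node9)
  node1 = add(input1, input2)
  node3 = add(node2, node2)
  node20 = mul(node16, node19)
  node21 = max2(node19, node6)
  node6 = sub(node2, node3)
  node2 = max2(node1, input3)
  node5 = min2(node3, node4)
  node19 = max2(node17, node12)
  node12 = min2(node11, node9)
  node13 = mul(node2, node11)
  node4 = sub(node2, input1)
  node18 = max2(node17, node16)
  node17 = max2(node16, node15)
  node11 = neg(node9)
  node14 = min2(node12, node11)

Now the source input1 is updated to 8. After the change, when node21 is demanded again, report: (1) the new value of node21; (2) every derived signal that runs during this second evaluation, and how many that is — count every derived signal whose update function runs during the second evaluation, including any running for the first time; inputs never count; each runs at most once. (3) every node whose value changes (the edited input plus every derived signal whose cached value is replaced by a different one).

node21 now evaluates to 6.
Run set: node1, node2, node3, node4, node6, node9, node11, node12, node14, node15, node17, node19, node21 (13 run).
Changed values: input1, node1, node2, node3, node4, node6, node9, node11, node12, node14, node15.

Initial pass — values computed on the first demand:
  node1 = add(-6, 6) = 0
  node2 = max2(0, 1) = 1
  node3 = add(1, 1) = 2
  node4 = sub(1, -6) = 7
  node6 = sub(1, 2) = -1
  node9 = sub(-6, 7) = -13
  node11 = neg(-13) = 13
  node12 = min2(13, -13) = -13
  node14 = min2(-13, 13) = -13
  node15 = max2(-13, -13) = -13
  node16 = absv(6) = 6
  node17 = max2(6, -13) = 6
  node19 = max2(6, -13) = 6
  node21 = max2(6, -1) = 6

Second demand — change propagation:
  node1: re-runs because input1 -6->8; new result 14.
  node2: re-runs because node1 0->14; new result 14.
  node3: re-runs because node2 1->14; node2 1->14; new result 28.
  node4: re-runs because node2 1->14; input1 -6->8; new result 6.
  node6: re-runs because node2 1->14; node3 2->28; new result -14.
  node9: re-runs because input1 -6->8; node4 7->6; new result 2.
  node11: re-runs because node9 -13->2; new result -2.
  node12: re-runs because node11 13->-2; node9 -13->2; new result -2.
  node14: re-runs because node12 -13->-2; node11 13->-2; new result -2.
  node15: re-runs because node14 -13->-2; node12 -13->-2; new result -2.
  node17: re-runs because node15 -13->-2; new result 6 (unchanged).
  node19: re-runs because node12 -13->-2; new result 6 (unchanged).
  node21: re-runs because node6 -1->-14; new result 6 (unchanged).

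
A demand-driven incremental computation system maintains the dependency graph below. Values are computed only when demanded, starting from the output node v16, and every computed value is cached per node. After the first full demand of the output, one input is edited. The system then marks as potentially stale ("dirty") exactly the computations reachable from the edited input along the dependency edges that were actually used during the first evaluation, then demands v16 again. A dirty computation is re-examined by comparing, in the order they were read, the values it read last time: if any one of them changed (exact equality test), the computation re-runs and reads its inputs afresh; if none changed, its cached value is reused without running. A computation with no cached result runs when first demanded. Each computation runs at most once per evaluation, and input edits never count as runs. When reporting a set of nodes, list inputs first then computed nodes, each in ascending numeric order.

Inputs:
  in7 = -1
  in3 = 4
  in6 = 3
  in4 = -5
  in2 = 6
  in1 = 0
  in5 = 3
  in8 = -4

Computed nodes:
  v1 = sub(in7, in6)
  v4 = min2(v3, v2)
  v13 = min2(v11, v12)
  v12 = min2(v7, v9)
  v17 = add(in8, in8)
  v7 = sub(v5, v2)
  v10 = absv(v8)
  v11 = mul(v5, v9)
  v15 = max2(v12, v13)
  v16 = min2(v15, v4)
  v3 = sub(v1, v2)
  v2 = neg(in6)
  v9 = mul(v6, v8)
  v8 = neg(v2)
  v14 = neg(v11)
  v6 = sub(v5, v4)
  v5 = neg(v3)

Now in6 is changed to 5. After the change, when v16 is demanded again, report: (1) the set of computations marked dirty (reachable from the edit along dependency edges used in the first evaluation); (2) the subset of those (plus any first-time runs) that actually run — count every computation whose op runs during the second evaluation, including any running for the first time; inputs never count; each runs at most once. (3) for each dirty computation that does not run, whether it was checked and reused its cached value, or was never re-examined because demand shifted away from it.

First evaluation (everything demanded from the output):
  v1 = sub(-1, 3) = -4
  v2 = neg(3) = -3
  v3 = sub(-4, -3) = -1
  v4 = min2(-1, -3) = -3
  v5 = neg(-1) = 1
  v6 = sub(1, -3) = 4
  v7 = sub(1, -3) = 4
  v8 = neg(-3) = 3
  v9 = mul(4, 3) = 12
  v11 = mul(1, 12) = 12
  v12 = min2(4, 12) = 4
  v13 = min2(12, 4) = 4
  v15 = max2(4, 4) = 4
  v16 = min2(4, -3) = -3

Propagation after the edit:
  v1: runs — in6 3->5; result -6.
  v2: runs — in6 3->5; result -5.
  v3: runs — v1 -4->-6; v2 -3->-5; result -1 (same value as before).
  v4: runs — v2 -3->-5; result -5.
  v5: checked — values it read are unchanged (v3 unchanged); reused cached 1 without running.
  v6: runs — v4 -3->-5; result 6.
  v7: runs — v2 -3->-5; result 6.
  v8: runs — v2 -3->-5; result 5.
  v9: runs — v6 4->6; v8 3->5; result 30.
  v11: runs — v9 12->30; result 30.
  v12: runs — v7 4->6; v9 12->30; result 6.
  v13: runs — v11 12->30; v12 4->6; result 6.
  v15: runs — v12 4->6; v13 4->6; result 6.
  v16: runs — v15 4->6; v4 -3->-5; result -5.

Key observation: the cutoff stops propagation at v5 — its inputs' values are unchanged, so it reuses its cache.

Marked dirty: v1, v2, v3, v4, v5, v6, v7, v8, v9, v11, v12, v13, v15, v16.
Computations that run: v1, v2, v3, v4, v6, v7, v8, v9, v11, v12, v13, v15, v16 — 13 in total.
Checked but reused from cache: v5.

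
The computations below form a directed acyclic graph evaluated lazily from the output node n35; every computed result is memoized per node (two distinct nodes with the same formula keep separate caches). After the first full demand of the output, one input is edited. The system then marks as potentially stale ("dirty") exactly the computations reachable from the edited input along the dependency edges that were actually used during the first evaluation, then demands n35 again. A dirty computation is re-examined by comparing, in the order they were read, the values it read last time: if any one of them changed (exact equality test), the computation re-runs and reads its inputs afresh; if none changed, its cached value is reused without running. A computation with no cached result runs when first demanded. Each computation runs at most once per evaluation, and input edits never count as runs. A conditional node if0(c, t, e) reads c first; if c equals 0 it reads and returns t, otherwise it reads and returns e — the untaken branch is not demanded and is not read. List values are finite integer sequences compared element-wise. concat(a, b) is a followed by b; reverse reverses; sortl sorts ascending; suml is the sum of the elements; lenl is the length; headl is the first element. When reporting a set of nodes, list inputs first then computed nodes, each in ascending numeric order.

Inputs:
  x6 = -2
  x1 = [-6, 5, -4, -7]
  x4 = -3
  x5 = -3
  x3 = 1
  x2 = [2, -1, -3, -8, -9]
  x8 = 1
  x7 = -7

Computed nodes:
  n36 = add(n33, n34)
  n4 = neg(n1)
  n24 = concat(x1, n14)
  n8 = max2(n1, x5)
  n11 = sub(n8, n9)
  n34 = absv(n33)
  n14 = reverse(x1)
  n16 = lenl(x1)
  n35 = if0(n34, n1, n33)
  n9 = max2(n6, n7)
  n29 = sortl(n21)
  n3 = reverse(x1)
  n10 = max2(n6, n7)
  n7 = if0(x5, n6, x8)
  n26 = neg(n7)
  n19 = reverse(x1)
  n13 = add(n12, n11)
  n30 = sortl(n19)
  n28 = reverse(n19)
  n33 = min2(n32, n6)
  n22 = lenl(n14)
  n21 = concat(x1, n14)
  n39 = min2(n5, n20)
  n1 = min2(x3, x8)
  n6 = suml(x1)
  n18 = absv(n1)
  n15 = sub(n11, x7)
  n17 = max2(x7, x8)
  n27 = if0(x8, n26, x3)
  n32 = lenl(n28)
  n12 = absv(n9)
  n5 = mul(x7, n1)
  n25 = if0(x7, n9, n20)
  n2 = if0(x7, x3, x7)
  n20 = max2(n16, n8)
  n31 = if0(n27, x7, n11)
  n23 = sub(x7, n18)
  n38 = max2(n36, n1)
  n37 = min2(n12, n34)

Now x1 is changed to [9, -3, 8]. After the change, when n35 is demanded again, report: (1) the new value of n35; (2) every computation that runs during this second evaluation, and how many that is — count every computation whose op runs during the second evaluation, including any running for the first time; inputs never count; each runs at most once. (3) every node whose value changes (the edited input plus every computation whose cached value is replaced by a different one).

First demand of the output computes:
  n6 = suml([-6, 5, -4, -7]) = -12
  n19 = reverse([-6, 5, -4, -7]) = [-7, -4, 5, -6]
  n28 = reverse([-7, -4, 5, -6]) = [-6, 5, -4, -7]
  n32 = lenl([-6, 5, -4, -7]) = 4
  n33 = min2(4, -12) = -12
  n34 = absv(-12) = 12
  n35 = if0(n34=12 -> else branch n33) = -12

After the edit, cleaning proceeds:
  n6: a read changed (x1 [-6, 5, -4, -7]->[9, -3, 8]) — executes, giving 14.
  n19: a read changed (x1 [-6, 5, -4, -7]->[9, -3, 8]) — executes, giving [8, -3, 9].
  n28: a read changed (n19 [-7, -4, 5, -6]->[8, -3, 9]) — executes, giving [9, -3, 8].
  n32: a read changed (n28 [-6, 5, -4, -7]->[9, -3, 8]) — executes, giving 3.
  n33: a read changed (n32 4->3; n6 -12->14) — executes, giving 3.
  n34: a read changed (n33 -12->3) — executes, giving 3.
  n35: a read changed (n34 12->3; n33 -12->3) — executes, giving 3.

Demanding n35 again yields 3.
7 computations run: n6, n19, n28, n32, n33, n34, n35.
The nodes whose values change: x1, n6, n19, n28, n32, n33, n34, n35.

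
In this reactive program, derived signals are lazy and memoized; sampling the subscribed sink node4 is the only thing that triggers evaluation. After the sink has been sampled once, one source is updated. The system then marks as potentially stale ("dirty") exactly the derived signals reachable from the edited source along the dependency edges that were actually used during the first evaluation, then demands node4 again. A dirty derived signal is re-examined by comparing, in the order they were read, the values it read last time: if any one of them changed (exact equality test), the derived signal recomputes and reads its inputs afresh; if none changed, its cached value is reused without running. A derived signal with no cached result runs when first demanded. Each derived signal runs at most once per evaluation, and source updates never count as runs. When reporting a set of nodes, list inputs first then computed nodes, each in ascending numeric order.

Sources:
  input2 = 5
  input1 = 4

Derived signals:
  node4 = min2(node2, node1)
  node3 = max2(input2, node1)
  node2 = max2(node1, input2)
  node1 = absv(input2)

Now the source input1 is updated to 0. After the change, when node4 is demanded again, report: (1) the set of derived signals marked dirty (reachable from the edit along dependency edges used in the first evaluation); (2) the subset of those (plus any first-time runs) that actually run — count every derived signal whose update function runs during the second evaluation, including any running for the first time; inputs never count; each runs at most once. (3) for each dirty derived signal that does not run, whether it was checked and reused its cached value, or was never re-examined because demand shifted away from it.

First demand of the output computes:
  node1 = absv(5) = 5
  node2 = max2(5, 5) = 5
  node4 = min2(5, 5) = 5

After the edit, cleaning proceeds:
  no node depends on input1 at all; the second demand re-runs nothing.

Note the shortcut — nothing in the graph depends on input1 at all, so no recomputation happens.

The edit dirties: none.
0 derived signals run: none.
No dirty derived signal escaped a run.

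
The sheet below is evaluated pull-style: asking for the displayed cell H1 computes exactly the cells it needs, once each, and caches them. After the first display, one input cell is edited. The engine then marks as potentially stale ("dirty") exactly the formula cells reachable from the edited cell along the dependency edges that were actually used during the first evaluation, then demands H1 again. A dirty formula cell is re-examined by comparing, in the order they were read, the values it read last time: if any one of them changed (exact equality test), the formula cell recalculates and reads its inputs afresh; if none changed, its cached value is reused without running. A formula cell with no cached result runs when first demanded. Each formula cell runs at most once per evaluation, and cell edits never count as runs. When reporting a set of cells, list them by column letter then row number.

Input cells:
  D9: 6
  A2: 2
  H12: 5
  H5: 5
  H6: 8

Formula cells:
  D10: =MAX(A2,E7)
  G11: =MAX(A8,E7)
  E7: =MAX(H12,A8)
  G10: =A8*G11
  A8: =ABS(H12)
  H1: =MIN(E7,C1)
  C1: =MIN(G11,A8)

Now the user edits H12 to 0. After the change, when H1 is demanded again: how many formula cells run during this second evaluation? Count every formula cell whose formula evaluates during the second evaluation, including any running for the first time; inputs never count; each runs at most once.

First demand of the output computes:
  A8 = ABS(5) = 5
  E7 = MAX(5, 5) = 5
  G11 = MAX(5, 5) = 5
  C1 = MIN(5, 5) = 5
  H1 = MIN(5, 5) = 5

After the edit, cleaning proceeds:
  A8: a read changed (H12 5->0) — executes, giving 0.
  E7: a read changed (H12 5->0; A8 5->0) — executes, giving 0.
  G11: a read changed (A8 5->0; E7 5->0) — executes, giving 0.
  C1: a read changed (G11 5->0; A8 5->0) — executes, giving 0.
  H1: a read changed (E7 5->0; C1 5->0) — executes, giving 0.

5 formula cells run: A8, C1, E7, G11, H1.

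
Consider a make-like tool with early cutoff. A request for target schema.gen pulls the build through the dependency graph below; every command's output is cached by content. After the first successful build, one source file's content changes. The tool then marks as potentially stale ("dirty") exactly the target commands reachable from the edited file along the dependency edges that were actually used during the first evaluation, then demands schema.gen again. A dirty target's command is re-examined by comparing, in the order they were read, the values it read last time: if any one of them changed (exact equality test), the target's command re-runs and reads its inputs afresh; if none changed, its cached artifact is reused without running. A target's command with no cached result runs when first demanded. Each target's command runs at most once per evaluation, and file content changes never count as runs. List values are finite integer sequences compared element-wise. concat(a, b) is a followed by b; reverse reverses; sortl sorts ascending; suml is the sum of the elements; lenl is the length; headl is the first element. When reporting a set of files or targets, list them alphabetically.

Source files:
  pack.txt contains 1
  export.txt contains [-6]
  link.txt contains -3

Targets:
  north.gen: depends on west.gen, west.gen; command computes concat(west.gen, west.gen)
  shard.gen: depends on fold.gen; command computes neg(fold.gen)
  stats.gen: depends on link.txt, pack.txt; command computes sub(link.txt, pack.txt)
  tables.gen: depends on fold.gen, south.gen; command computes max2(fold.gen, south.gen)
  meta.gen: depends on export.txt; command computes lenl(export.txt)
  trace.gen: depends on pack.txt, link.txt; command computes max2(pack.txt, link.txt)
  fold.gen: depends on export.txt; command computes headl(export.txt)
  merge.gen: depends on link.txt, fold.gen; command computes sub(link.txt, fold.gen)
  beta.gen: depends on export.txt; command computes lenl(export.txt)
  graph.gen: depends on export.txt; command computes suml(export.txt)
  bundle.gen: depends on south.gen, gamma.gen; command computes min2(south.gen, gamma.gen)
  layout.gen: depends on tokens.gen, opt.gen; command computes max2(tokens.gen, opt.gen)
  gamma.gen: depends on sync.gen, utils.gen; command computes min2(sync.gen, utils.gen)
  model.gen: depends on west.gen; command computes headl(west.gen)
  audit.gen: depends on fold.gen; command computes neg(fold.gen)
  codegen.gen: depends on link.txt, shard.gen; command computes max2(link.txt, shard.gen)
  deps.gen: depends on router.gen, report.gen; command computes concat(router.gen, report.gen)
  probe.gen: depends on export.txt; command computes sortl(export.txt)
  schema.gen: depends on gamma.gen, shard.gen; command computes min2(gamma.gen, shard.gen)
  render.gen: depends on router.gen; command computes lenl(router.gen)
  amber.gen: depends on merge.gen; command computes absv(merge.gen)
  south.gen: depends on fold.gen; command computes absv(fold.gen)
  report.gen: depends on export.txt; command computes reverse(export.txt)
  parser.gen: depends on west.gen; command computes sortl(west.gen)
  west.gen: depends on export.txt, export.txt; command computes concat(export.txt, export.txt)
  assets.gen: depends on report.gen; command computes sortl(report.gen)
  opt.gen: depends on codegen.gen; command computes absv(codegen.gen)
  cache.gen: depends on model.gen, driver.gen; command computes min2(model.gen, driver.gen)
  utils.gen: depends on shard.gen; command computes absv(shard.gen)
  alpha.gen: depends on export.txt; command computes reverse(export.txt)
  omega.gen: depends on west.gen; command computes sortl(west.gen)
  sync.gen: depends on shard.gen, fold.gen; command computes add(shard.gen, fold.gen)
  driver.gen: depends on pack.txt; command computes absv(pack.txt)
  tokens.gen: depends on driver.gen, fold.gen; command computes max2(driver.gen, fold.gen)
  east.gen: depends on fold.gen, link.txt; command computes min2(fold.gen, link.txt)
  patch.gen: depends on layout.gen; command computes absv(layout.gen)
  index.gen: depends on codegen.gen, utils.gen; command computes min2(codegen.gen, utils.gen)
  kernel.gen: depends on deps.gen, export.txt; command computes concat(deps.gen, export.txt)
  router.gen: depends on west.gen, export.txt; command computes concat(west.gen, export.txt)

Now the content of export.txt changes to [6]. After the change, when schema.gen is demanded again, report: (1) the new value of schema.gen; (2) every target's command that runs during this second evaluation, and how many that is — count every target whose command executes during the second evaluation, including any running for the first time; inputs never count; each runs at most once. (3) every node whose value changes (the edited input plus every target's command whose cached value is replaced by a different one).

Demanding schema.gen again yields -6.
5 target commands run: fold.gen, schema.gen, shard.gen, sync.gen, utils.gen.
The nodes whose values change: export.txt, fold.gen, schema.gen, shard.gen.
Note where the cutoff bites: gamma.gen is checked, finds nothing changed, and keeps its cache.

First demand of the output computes:
  fold.gen = headl([-6]) = -6
  shard.gen = neg(-6) = 6
  sync.gen = add(6, -6) = 0
  utils.gen = absv(6) = 6
  gamma.gen = min2(0, 6) = 0
  schema.gen = min2(0, 6) = 0

After the edit, cleaning proceeds:
  fold.gen: a read changed (export.txt [-6]->[6]) — executes, giving 6.
  shard.gen: a read changed (fold.gen -6->6) — executes, giving -6.
  sync.gen: a read changed (shard.gen 6->-6; fold.gen -6->6) — executes, giving 0 — identical to its old value.
  utils.gen: a read changed (shard.gen 6->-6) — executes, giving 6 — identical to its old value.
  gamma.gen: dirty, but its reads are unchanged (sync.gen unchanged, utils.gen unchanged); cached 0 stands.
  schema.gen: a read changed (shard.gen 6->-6) — executes, giving -6.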